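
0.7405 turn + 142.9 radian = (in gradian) 9393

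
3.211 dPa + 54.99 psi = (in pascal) 3.791e+05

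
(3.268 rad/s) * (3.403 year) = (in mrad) 3.507e+11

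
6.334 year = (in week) 330.3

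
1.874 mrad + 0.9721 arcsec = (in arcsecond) 387.5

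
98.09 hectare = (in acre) 242.4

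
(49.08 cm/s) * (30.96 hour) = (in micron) 5.47e+10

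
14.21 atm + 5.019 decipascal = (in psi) 208.8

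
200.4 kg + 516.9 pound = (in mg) 4.349e+08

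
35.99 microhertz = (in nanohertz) 3.599e+04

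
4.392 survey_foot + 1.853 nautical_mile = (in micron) 3.433e+09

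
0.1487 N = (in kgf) 0.01516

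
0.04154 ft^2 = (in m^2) 0.003859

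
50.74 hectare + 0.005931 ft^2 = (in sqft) 5.462e+06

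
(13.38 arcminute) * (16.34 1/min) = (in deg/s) 0.06073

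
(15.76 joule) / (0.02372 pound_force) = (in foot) 490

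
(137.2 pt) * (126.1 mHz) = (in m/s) 0.006103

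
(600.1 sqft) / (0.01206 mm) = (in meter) 4.623e+06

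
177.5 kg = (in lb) 391.3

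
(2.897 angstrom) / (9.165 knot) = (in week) 1.016e-16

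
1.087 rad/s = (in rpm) 10.38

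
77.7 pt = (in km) 2.741e-05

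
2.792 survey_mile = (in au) 3.004e-08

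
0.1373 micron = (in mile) 8.531e-11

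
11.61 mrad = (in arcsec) 2395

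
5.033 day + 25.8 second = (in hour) 120.8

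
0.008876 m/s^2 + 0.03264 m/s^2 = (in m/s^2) 0.04152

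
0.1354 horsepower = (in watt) 101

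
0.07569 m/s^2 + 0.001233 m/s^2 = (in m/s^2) 0.07692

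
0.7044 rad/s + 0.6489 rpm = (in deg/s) 44.25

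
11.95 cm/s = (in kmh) 0.4302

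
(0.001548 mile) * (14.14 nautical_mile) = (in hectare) 6.524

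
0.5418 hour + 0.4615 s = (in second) 1951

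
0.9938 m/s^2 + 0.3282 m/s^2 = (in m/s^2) 1.322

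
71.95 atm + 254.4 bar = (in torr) 2.455e+05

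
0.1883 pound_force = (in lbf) 0.1883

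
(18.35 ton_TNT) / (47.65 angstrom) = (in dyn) 1.611e+24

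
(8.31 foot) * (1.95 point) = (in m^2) 0.001742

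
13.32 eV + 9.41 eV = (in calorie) 8.704e-19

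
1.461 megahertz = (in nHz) 1.461e+15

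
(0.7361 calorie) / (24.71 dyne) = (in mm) 1.246e+07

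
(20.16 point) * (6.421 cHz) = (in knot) 0.0008877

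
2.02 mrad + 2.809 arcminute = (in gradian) 0.1806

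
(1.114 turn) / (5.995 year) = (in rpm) 3.535e-07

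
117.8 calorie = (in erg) 4.929e+09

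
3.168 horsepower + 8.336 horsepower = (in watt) 8579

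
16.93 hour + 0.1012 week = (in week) 0.202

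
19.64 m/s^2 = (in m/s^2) 19.64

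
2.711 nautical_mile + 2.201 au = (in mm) 3.293e+14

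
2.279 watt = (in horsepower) 0.003056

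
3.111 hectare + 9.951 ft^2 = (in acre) 7.688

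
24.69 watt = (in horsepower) 0.03311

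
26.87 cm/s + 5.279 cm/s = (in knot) 0.6249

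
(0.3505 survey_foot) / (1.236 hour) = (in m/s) 2.401e-05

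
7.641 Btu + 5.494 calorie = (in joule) 8085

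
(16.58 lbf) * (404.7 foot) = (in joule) 9097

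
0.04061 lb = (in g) 18.42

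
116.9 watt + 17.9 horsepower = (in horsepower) 18.06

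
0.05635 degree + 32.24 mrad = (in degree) 1.904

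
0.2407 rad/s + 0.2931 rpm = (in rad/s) 0.2714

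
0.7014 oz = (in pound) 0.04384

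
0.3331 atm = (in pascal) 3.375e+04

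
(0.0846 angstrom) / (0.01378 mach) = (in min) 3.005e-14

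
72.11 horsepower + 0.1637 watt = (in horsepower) 72.11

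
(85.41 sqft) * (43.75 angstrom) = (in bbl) 2.184e-07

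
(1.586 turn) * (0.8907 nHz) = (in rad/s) 8.876e-09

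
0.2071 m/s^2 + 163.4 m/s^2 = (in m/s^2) 163.6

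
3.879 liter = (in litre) 3.879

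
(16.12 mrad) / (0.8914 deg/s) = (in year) 3.286e-08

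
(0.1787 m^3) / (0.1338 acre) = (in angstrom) 3.3e+06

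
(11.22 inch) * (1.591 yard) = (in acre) 0.0001025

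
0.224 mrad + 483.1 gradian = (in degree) 434.8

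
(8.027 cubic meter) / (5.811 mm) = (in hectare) 0.1381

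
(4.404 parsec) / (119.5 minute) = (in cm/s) 1.895e+15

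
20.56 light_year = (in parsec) 6.304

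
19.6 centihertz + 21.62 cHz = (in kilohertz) 0.0004122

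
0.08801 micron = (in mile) 5.469e-11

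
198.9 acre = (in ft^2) 8.664e+06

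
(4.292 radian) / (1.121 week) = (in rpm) 6.045e-05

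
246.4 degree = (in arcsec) 8.87e+05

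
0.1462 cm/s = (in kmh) 0.005263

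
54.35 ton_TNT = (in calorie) 5.435e+10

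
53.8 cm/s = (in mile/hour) 1.203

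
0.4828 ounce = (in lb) 0.03018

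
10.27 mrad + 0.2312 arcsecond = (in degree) 0.5885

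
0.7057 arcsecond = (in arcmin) 0.01176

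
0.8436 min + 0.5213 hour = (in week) 0.003187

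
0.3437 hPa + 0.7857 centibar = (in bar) 0.008201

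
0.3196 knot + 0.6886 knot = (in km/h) 1.867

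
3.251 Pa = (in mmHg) 0.02438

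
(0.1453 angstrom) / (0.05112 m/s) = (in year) 9.013e-18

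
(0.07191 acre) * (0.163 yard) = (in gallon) 1.146e+04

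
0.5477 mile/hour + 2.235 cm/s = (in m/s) 0.2672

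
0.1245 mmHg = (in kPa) 0.0166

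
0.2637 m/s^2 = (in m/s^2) 0.2637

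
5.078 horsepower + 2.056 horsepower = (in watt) 5320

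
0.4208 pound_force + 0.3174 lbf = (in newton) 3.284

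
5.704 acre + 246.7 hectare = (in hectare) 249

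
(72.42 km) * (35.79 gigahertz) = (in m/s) 2.592e+15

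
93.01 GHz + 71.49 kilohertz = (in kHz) 9.301e+07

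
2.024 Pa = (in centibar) 0.002024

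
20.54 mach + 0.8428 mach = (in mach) 21.38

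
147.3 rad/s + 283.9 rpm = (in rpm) 1691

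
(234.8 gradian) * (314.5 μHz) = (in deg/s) 0.06646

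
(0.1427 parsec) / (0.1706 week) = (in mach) 1.253e+08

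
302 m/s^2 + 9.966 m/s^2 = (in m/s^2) 312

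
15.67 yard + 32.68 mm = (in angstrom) 1.436e+11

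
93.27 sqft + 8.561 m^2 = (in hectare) 0.001723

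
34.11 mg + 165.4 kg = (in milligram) 1.654e+08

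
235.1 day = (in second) 2.031e+07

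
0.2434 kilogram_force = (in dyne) 2.387e+05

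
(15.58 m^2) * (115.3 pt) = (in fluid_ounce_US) 2.143e+04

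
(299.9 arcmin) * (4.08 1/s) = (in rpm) 3.399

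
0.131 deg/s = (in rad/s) 0.002286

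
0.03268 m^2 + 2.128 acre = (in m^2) 8612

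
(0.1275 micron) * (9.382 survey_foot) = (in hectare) 3.646e-11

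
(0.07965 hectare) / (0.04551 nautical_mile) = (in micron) 9.45e+06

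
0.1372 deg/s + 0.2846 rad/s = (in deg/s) 16.44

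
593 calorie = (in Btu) 2.352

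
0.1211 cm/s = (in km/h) 0.00436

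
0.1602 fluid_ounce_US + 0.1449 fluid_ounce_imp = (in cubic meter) 8.855e-06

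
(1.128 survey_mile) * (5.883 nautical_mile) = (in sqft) 2.129e+08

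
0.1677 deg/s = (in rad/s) 0.002927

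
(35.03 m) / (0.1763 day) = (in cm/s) 0.23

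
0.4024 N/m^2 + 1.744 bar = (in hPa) 1744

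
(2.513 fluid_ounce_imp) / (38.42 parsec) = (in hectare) 6.023e-27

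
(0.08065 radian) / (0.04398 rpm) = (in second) 17.51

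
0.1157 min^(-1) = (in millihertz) 1.928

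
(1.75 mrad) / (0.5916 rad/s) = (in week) 4.891e-09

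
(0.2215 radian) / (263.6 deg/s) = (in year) 1.527e-09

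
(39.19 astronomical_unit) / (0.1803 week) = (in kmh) 1.936e+08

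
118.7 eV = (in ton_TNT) 4.545e-27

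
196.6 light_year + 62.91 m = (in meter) 1.86e+18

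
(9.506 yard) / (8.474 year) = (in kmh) 1.171e-07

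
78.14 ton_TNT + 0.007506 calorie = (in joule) 3.269e+11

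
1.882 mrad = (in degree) 0.1078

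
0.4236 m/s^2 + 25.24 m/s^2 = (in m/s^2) 25.66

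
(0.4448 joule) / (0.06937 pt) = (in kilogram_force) 1853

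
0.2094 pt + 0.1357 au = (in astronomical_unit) 0.1357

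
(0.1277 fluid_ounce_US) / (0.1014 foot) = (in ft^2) 0.001315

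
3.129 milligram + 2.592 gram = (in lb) 0.005721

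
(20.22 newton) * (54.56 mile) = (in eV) 1.108e+25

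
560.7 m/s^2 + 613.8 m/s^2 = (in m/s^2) 1174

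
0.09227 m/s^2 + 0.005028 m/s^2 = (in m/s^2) 0.0973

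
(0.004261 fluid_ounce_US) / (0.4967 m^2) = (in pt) 0.0007191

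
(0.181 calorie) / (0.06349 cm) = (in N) 1193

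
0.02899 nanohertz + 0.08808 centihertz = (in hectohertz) 8.808e-06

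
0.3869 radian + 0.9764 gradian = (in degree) 23.05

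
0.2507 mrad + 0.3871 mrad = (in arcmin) 2.193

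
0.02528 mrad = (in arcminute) 0.08691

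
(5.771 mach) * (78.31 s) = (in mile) 95.62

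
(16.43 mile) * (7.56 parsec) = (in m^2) 6.168e+21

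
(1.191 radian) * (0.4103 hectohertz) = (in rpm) 466.6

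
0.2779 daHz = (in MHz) 2.779e-06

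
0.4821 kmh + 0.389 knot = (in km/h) 1.203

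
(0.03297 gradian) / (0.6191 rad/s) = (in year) 2.653e-11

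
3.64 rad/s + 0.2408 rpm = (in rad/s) 3.665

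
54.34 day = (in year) 0.1489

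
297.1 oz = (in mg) 8.423e+06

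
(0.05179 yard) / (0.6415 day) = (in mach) 2.509e-09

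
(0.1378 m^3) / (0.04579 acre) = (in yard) 0.0008133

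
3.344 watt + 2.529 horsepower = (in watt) 1889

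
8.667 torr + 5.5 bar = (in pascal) 5.512e+05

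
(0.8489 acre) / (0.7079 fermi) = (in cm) 4.853e+20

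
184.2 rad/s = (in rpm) 1759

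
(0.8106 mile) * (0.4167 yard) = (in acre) 0.1228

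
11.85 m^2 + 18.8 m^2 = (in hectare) 0.003065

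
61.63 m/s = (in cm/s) 6163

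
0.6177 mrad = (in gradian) 0.03932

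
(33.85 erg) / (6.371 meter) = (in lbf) 1.194e-07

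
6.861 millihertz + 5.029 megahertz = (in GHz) 0.005029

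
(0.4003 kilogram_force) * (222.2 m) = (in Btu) 0.8268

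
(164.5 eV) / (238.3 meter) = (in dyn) 1.106e-14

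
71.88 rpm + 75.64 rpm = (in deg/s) 885.1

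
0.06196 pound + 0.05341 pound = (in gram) 52.33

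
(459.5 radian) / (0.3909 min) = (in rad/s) 19.59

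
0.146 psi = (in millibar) 10.07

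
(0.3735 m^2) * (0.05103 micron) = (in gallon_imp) 4.193e-06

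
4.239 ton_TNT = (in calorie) 4.239e+09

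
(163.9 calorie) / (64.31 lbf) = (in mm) 2397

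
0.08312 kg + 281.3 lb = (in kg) 127.7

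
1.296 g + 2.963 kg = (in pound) 6.535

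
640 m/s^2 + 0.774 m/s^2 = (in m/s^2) 640.8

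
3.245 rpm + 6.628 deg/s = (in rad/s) 0.4555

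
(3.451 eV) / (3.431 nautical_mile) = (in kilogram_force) 8.873e-24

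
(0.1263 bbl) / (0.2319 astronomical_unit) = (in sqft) 6.23e-12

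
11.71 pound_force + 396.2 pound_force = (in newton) 1814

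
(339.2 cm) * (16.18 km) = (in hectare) 5.488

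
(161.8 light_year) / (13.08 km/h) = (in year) 1.336e+10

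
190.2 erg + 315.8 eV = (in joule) 1.902e-05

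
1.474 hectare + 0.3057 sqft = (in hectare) 1.474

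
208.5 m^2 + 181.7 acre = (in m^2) 7.355e+05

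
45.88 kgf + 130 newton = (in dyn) 5.799e+07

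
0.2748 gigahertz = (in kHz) 2.748e+05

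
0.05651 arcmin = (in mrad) 0.01644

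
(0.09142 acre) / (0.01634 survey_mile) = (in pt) 3.988e+04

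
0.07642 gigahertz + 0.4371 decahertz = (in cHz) 7.642e+09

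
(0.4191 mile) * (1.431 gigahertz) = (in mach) 2.835e+09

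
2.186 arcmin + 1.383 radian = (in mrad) 1384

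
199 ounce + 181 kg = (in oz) 6584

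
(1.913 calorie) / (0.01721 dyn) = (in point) 1.318e+11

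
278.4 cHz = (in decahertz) 0.2784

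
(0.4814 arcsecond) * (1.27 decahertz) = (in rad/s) 2.964e-05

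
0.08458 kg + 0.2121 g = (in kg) 0.08479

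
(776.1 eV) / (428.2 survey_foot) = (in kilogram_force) 9.715e-20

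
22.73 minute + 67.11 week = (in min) 6.765e+05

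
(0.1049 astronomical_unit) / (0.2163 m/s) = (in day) 8.397e+05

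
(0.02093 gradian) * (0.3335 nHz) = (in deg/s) 6.282e-12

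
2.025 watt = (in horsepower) 0.002716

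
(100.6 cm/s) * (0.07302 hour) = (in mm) 2.644e+05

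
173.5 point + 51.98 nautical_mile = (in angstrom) 9.627e+14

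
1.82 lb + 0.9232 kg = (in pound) 3.855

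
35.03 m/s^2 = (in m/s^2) 35.03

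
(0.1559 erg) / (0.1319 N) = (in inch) 4.653e-06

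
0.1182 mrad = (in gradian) 0.007525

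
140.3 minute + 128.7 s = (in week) 0.01413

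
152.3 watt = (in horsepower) 0.2042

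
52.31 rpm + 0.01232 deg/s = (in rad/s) 5.478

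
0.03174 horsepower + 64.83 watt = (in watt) 88.5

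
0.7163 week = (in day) 5.014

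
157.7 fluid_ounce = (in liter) 4.664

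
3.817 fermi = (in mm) 3.817e-12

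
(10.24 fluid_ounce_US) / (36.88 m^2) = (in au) 5.489e-17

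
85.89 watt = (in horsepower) 0.1152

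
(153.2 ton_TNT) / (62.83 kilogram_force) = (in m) 1.04e+09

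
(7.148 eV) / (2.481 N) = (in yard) 5.048e-19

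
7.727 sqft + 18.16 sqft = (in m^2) 2.405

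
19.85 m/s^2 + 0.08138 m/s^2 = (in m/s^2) 19.93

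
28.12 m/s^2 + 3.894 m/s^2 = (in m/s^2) 32.01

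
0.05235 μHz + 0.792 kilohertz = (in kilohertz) 0.792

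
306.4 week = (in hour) 5.148e+04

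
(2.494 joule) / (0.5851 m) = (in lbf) 0.9583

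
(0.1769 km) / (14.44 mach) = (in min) 0.0005996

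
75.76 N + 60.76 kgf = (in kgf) 68.49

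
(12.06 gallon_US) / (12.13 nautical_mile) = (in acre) 5.022e-10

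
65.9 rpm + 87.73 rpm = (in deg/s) 921.8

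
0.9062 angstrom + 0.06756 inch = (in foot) 0.00563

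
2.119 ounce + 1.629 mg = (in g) 60.07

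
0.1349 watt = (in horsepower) 0.0001809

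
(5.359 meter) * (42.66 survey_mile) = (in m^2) 3.679e+05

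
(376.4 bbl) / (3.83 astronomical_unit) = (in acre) 2.581e-14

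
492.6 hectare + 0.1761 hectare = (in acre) 1218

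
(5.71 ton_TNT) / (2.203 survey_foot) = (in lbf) 7.999e+09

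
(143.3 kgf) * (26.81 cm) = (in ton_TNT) 9.005e-08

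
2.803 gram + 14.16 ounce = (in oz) 14.26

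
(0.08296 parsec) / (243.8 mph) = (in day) 2.718e+08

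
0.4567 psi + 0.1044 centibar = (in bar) 0.03253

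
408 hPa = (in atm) 0.4027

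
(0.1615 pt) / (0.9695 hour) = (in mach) 4.794e-11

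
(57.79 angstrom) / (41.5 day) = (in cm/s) 1.612e-13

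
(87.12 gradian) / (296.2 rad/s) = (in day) 5.347e-08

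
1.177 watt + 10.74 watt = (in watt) 11.92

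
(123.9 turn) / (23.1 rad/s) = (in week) 5.572e-05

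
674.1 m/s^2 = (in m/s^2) 674.1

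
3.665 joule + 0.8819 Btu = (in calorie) 223.3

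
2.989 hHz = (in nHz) 2.989e+11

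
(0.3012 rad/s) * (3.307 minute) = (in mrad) 5.976e+04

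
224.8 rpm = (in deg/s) 1349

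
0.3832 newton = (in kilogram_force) 0.03908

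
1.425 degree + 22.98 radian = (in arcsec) 4.745e+06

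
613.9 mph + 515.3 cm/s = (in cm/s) 2.796e+04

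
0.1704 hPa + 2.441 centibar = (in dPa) 2.458e+04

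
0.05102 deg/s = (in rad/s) 0.0008905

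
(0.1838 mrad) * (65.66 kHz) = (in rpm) 115.2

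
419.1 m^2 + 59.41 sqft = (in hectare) 0.04246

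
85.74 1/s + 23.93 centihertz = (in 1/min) 5159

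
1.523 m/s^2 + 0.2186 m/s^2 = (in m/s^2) 1.742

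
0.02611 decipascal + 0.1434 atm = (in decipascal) 1.453e+05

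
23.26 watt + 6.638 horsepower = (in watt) 4973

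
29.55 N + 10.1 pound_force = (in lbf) 16.74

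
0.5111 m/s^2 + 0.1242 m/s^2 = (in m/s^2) 0.6353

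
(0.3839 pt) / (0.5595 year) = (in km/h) 2.763e-11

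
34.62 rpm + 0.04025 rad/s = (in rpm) 35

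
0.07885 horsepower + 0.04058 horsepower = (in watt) 89.06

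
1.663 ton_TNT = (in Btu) 6.595e+06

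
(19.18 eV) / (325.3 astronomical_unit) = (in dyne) 6.315e-27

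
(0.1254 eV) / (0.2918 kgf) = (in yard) 7.678e-21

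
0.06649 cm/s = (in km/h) 0.002394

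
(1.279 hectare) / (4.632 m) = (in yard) 3020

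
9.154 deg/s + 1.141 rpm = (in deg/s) 16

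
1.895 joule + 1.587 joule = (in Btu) 0.0033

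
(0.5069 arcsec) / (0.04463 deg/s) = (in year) 1e-10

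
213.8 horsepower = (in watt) 1.594e+05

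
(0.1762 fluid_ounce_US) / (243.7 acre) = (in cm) 5.284e-10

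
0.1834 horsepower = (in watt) 136.8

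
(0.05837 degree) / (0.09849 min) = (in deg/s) 0.009877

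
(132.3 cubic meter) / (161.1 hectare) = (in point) 0.2328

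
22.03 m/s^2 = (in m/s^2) 22.03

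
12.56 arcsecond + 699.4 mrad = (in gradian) 44.53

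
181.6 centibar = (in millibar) 1816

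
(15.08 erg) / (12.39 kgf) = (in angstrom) 124.1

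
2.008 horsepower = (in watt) 1497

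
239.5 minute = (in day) 0.1663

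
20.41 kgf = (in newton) 200.2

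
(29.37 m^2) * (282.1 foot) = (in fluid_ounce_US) 8.539e+07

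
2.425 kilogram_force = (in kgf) 2.425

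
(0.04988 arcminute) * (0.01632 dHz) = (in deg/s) 1.357e-06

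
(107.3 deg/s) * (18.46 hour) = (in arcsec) 2.567e+10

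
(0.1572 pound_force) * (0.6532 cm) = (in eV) 2.851e+16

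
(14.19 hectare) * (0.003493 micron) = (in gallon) 0.1309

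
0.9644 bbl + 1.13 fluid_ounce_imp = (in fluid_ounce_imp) 5397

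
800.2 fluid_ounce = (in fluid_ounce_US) 800.2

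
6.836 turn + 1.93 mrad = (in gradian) 2735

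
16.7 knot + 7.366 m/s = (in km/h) 57.45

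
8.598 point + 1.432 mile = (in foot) 7561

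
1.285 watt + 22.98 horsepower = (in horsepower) 22.98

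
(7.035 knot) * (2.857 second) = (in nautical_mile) 0.005583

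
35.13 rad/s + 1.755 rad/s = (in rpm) 352.2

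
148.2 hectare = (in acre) 366.2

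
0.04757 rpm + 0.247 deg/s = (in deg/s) 0.5324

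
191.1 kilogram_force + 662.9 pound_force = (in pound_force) 1084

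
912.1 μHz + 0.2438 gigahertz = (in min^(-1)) 1.463e+10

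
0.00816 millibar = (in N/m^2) 0.816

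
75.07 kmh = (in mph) 46.65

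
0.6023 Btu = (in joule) 635.5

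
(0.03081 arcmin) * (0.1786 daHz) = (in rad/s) 1.601e-05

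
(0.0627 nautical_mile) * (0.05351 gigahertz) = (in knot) 1.208e+10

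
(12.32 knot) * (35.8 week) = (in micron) 1.372e+14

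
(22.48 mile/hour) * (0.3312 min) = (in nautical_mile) 0.1078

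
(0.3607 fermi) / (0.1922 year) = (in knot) 1.157e-22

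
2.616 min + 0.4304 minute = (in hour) 0.05077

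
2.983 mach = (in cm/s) 1.016e+05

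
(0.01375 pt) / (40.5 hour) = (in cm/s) 3.327e-09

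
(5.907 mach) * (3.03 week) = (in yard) 4.031e+09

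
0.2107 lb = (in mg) 9.557e+04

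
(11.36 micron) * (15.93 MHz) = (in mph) 404.8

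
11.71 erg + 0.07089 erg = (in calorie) 2.816e-07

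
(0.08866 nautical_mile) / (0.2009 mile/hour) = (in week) 0.003023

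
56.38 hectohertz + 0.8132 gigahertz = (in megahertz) 813.2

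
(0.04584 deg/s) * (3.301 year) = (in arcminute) 2.863e+08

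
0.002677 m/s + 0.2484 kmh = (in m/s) 0.07168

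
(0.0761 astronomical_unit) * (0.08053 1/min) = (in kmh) 5.501e+07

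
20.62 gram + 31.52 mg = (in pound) 0.04553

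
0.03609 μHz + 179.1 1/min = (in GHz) 2.985e-09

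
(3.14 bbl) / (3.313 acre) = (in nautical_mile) 2.011e-08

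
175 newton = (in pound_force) 39.34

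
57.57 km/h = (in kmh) 57.57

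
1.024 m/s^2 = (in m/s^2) 1.024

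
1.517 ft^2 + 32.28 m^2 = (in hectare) 0.003242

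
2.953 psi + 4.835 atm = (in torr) 3827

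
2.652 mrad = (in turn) 0.0004221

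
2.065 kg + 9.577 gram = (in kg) 2.075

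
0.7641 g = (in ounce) 0.02695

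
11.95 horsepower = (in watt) 8911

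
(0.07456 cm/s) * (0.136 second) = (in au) 6.778e-16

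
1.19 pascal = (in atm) 1.174e-05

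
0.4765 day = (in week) 0.06807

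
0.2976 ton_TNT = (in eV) 7.772e+27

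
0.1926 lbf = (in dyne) 8.567e+04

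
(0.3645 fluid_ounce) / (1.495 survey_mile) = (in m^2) 4.48e-09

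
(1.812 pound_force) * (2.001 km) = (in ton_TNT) 3.855e-06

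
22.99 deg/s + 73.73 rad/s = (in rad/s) 74.13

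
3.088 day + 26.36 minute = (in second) 2.684e+05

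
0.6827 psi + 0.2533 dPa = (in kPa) 4.707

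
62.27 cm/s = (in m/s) 0.6227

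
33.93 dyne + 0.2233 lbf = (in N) 0.9936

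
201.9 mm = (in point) 572.3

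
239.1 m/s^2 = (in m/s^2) 239.1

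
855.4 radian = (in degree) 4.901e+04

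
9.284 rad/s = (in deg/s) 531.9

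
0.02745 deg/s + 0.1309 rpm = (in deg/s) 0.8128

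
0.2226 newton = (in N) 0.2226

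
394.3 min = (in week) 0.03912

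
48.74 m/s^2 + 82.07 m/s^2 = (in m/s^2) 130.8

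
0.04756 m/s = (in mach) 0.0001397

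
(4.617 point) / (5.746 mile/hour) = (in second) 0.0006341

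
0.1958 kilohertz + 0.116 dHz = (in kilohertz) 0.1958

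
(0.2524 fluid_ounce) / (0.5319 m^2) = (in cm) 0.001403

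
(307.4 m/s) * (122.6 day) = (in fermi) 3.256e+24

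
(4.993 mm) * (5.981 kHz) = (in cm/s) 2986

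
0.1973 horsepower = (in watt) 147.1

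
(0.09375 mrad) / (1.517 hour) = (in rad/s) 1.717e-08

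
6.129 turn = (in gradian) 2452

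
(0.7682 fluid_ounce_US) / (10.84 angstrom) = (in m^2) 2.096e+04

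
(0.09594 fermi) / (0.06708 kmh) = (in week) 8.513e-21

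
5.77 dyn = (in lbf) 1.297e-05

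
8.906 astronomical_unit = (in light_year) 0.0001408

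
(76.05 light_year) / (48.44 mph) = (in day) 3.846e+11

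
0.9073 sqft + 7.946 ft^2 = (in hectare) 8.225e-05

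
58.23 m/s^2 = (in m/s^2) 58.23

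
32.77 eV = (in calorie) 1.255e-18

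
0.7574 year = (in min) 3.981e+05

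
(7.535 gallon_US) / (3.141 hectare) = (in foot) 2.979e-06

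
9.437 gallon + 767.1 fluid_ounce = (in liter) 58.41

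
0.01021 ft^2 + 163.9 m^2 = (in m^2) 163.9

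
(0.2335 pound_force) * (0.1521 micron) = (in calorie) 3.776e-08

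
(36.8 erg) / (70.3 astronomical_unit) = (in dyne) 3.499e-14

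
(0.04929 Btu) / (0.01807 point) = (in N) 8.158e+06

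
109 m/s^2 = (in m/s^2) 109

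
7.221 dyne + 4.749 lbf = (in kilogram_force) 2.154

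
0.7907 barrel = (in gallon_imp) 27.65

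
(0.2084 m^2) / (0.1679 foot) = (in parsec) 1.32e-16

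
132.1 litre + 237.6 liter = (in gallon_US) 97.66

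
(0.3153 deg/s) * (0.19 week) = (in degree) 3.623e+04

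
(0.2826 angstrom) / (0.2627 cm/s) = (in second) 1.076e-08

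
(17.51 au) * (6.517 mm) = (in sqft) 1.838e+11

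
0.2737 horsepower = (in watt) 204.1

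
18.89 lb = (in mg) 8.568e+06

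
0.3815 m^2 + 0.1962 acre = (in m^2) 794.4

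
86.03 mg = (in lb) 0.0001897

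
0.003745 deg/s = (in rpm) 0.0006242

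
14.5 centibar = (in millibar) 145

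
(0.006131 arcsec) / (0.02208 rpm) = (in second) 1.286e-05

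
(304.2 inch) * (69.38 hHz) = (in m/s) 5.361e+04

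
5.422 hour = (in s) 1.952e+04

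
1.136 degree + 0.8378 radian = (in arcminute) 2948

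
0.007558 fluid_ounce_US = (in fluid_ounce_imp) 0.007867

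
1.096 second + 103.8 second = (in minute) 1.748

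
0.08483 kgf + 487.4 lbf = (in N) 2169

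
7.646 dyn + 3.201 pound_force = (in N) 14.24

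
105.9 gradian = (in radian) 1.663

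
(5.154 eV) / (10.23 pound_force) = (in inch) 7.144e-19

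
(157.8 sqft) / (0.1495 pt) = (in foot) 9.12e+05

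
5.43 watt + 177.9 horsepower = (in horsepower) 177.9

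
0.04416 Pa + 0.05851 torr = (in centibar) 0.007845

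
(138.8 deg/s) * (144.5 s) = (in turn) 55.71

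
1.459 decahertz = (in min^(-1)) 875.4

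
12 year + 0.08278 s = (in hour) 1.051e+05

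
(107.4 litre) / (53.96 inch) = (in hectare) 7.836e-06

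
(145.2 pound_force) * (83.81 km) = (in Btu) 5.131e+04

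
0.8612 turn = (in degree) 310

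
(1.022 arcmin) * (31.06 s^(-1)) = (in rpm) 0.08818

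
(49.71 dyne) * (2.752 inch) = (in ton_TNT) 8.305e-15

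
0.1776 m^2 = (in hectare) 1.776e-05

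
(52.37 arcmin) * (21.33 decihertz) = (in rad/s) 0.03249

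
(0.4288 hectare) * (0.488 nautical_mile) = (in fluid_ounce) 1.31e+11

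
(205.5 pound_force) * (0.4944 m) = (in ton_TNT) 1.08e-07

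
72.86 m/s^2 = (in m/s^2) 72.86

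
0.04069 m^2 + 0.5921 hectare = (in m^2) 5921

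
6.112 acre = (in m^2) 2.473e+04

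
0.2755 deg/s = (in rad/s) 0.004808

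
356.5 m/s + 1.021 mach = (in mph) 1575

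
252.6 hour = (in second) 9.094e+05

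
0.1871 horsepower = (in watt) 139.5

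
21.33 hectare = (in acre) 52.71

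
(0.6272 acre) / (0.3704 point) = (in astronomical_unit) 0.0001298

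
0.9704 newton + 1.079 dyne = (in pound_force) 0.2182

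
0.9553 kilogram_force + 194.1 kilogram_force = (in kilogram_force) 195.1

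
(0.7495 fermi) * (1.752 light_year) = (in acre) 0.00307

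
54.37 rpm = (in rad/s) 5.694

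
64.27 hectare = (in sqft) 6.918e+06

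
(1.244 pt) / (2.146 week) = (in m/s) 3.381e-10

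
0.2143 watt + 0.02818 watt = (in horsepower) 0.0003252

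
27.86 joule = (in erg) 2.786e+08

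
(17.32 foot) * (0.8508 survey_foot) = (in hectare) 0.0001369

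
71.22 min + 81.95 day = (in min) 1.181e+05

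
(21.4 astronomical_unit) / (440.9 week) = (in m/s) 1.201e+04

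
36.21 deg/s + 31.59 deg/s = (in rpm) 11.3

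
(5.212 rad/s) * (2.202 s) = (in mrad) 1.148e+04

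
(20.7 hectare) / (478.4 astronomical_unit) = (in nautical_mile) 1.562e-12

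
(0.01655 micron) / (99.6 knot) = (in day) 3.738e-15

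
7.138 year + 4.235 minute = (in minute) 3.752e+06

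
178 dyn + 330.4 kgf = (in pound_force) 728.4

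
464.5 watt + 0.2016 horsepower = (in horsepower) 0.8245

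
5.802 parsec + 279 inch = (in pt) 5.075e+20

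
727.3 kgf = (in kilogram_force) 727.3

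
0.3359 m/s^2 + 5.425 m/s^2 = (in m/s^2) 5.761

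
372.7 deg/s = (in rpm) 62.12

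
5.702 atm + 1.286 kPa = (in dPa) 5.79e+06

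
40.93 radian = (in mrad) 4.093e+04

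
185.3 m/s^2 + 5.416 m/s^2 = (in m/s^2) 190.7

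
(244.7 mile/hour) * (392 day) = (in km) 3.705e+06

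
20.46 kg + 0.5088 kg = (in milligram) 2.097e+07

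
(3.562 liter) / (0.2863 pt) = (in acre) 0.008715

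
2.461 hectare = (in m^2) 2.461e+04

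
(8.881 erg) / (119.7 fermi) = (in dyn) 7.419e+11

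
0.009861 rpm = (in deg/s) 0.05917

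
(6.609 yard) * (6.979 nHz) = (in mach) 1.239e-10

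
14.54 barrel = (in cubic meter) 2.312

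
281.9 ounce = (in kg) 7.992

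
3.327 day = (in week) 0.4753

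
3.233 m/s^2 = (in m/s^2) 3.233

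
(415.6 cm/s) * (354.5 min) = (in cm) 8.84e+06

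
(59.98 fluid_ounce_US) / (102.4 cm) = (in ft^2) 0.01865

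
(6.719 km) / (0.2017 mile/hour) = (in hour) 20.7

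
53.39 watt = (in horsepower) 0.0716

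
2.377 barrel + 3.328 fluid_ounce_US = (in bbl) 2.378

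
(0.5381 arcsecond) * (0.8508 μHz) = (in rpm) 2.12e-11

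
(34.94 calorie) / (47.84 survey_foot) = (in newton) 10.03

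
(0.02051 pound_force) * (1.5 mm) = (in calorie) 3.271e-05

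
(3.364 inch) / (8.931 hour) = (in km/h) 9.567e-06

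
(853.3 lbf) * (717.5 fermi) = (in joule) 2.723e-09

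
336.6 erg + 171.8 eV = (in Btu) 3.19e-08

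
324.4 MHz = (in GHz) 0.3244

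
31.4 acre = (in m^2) 1.271e+05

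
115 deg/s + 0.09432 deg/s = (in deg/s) 115.1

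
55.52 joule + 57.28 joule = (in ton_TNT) 2.696e-08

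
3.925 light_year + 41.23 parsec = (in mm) 1.309e+21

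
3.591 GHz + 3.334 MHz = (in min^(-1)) 2.157e+11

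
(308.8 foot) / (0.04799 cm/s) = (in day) 2.27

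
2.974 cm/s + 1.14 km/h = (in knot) 0.6734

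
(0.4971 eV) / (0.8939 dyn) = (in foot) 2.923e-14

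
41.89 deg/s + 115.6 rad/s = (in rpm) 1111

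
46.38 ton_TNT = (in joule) 1.941e+11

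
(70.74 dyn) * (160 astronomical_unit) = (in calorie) 4.047e+09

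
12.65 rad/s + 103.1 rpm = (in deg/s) 1343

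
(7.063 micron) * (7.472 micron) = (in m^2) 5.277e-11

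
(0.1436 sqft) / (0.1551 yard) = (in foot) 0.3086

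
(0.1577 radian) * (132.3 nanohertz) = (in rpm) 1.992e-07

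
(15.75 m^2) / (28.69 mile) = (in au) 2.28e-15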